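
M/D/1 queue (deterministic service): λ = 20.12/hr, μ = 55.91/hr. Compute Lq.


ρ = 20.12/55.91 = 0.3599
M/D/1: Lq = ρ²/(2(1−ρ)) = 0.1295/(2·0.6401) = 0.10115

Final: 0.10115


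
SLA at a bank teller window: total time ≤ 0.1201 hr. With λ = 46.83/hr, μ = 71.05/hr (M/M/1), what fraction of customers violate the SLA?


W ~ Exponential(μ−λ) for M/M/1.
μ − λ = 71.05 − 46.83 = 24.2200
P(W > t) = e^{−(μ−λ)t} = e^{−2.9088} = 0.054540

Final: 0.054540


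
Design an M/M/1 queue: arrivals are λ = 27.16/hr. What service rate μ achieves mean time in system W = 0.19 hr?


W = 1/(μ−λ) ⇒ μ − λ = 1/W = 1/0.19 = 5.2632
μ = λ + 1/W = 27.16 + 5.2632 = 32.4232 per hr

Final: 32.4232 /hr


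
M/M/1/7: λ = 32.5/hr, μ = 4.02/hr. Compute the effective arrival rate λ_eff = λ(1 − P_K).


ρ = 8.0846; P_K = (1−ρ)ρ^7/(1−ρ^8) = 0.876308
λ_eff = λ(1 − P_K) = 32.5·(1 − 0.876308) = 32.5·0.123692 = 4.0200 /hr

Final: 4.0200 /hr


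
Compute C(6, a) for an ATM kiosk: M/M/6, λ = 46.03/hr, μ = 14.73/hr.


a = λ/μ = 3.1249; ρ = a/6 = 0.5208
P₀ = 0.043013 (from M/M/c formula)
C(c,a) = [a^c/(c!(1−ρ))]·P₀ = [931.17084/(720·0.4792)]·0.043013
= 2.69897·0.043013 = 0.116091

Final: 0.116091


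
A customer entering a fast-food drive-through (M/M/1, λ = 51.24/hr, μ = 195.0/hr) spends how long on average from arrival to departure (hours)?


W = 1/(μ−λ) = 1/(195.0 − 51.24) = 1/143.76 = 0.006956 hr

Final: 0.006956 hr


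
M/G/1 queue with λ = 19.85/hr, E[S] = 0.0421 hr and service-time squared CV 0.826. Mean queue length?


ρ = λ·E[S] = 19.85·0.0421 = 0.8357
Lq = ρ²(1+C_s²)/(2(1−ρ)) = 0.6984·(1+0.826)/(2·0.1643)
= 0.6984·1.8260/0.3286 = 3.88042

Final: 3.88042


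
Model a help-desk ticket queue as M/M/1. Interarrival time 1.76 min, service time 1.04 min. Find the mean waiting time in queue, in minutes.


λ = 60/1.76 = 34.0909 /hr
μ = 60/1.04 = 57.6923 /hr
ρ = λ/μ = 34.0909/57.6923 = 0.5909
Wq = ρ/(μ−λ) = 0.5909/(57.6923−34.0909) = 0.02504 hr
In minutes: 0.02504·60 = 1.502 min

Final: 1.502 min


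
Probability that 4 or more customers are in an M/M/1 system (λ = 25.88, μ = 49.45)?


ρ = 25.88/49.45 = 0.5234
P(N ≥ n) = ρ^n = 0.5234^4 = 0.075023

Final: 0.075023


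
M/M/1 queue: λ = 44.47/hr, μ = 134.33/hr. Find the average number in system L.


ρ = λ/μ = 44.47/134.33 = 0.3311
L = ρ/(1−ρ) = 0.3311/(1 − 0.3311) = 0.3311/0.6689 = 0.4949

Final: 0.4949


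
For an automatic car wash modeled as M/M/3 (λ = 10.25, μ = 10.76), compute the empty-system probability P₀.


a = λ/μ = 10.25/10.76 = 0.9526; ρ = a/c = 0.3175
Σ_{k=0}^{2} a^k/k! (terms k=0..2) = 1.00000 + 0.95260 + 0.45373 = 2.40633
Tail: a^3/(3!(1−ρ)) = 0.86444/(6·0.6825) = 0.21111
P₀ = 1/(2.40633 + 0.21111) = 1/2.61743 = 0.382053

Final: 0.382053


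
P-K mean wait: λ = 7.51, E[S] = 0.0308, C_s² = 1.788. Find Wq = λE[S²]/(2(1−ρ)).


ρ = λ·E[S] = 7.51·0.0308 = 0.2313
E[S²] = E[S]²(1+C_s²) = 0.0308²·(1+1.788) = 0.002645
Wq = λ·E[S²]/(2(1−ρ)) = 7.51·0.002645/(2·0.7687) = 0.01292 hr

Final: 0.01292 hr


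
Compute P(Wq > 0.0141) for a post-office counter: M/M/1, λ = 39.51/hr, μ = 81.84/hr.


ρ = 39.51/81.84 = 0.4828
P(Wq > t) = ρ·e^{−(μ−λ)t} = 0.4828·e^{−0.5969}
= 0.4828·0.550541 = 0.265786

Final: 0.265786


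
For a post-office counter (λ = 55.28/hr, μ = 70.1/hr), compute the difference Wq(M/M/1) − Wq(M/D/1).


ρ = 55.28/70.1 = 0.7886
Wq(M/M/1) = ρ/(μ−λ) = 0.7886/14.82 = 0.05321 hr
Wq(M/D/1) = ρ/(2(μ−λ)) = 0.02661 hr
Savings = 0.05321 − 0.02661 = 0.02661 hr

Final: 0.02661 hr


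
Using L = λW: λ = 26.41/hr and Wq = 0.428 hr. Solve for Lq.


Lq = λWq = 26.41·0.428 = 11.3035

Final: 11.3035


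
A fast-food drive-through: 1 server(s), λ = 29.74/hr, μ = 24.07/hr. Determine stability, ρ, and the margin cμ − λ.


Total capacity cμ = 1·24.07 = 24.07/hr
ρ = λ/(cμ) = 29.74/24.07 = 1.2356
Stable ⇔ ρ < 1: NO
Spare capacity = cμ − λ = 24.07 − 29.74 = -5.67/hr

Final: ρ = 1.2356; unstable; margin = -5.67/hr


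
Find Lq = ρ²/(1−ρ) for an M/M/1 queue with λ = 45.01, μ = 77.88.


ρ = 45.01/77.88 = 0.5779
Lq = ρ²/(1−ρ) = 0.3340/0.4221 = 0.7914

Final: 0.7914


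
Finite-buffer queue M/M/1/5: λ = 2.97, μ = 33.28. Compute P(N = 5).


ρ = λ/μ = 2.97/33.28 = 0.08924
P_K = (1−ρ)ρ^K/(1−ρ^(K+1)) = (0.9108·0.000005661)/(1 − 0.0000005052)
= 0.000005155/0.999999 = 0.000005155

Final: 0.000005155


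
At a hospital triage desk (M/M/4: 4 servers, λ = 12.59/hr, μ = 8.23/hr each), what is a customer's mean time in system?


a = 1.5298; ρ = 0.3824; P₀ = 0.214315
Lq = P₀·a^c·ρ/(c!(1−ρ)²) = 0.04904
Wq = Lq/λ = 0.04904/12.59 = 0.003895 hr
W = Wq + 1/μ = 0.003895 + 0.12151 = 0.12540 hr

Final: 0.12540 hr


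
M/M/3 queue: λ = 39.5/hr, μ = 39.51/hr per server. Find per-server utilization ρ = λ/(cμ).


ρ = λ/(cμ) = 39.5/(3·39.51) = 39.5/118.53 = 0.3332

Final: 0.3332


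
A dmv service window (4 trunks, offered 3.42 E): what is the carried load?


B(4,3.42) = 0.251829 (Erlang-B)
Carried load = a(1 − B) = 3.42·(1 − 0.251829) = 3.42·0.748171 = 2.5587 E

Final: 2.5587 Erlangs


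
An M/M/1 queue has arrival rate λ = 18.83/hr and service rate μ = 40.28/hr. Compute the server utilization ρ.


ρ = λ/μ = 18.83/40.28 = 0.4675

Final: 0.4675


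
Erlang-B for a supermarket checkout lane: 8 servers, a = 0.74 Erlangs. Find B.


B(c,a) = (a^c/c!) / Σ_{k=0}^{c} a^k/k!
a^8/8! = 0.000002230
Σ terms (k=0..8): 1.00000 + 0.74000 + 0.27380 + 0.06754 + 0.01249 + 0.001849 + 0.0002281 + 0.00002411 + 0.000002230 = 2.095935
B = 0.000002230/2.095935 = 0.000001064

Final: 0.000001064


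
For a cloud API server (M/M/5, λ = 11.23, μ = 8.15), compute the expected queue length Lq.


a = λ/μ = 1.3779; ρ = a/5 = 0.2756
P₀ = 0.251851
Lq = P₀·a^c·ρ / (c!·(1−ρ)²) = 0.251851·4.96719·0.2756/(120·0.52478)
= 0.005475

Final: 0.005475


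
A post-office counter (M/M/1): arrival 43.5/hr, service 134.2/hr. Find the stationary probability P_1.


ρ = 43.5/134.2 = 0.3241
P_n = (1−ρ)·ρ^n = (1 − 0.3241)·0.3241^1 = 0.6759·0.324143 = 0.219074

Final: 0.219074


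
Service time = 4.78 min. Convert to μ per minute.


μ = 1/(service time) in consistent units.
1 minute = 1 min, so μ = 1/4.78 = 0.2092 per minute

Final: 0.2092 /min


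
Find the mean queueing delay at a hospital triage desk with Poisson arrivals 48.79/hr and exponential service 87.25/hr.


ρ = 48.79/87.25 = 0.5592
Wq = ρ/(μ−λ) = 0.5592/(87.25 − 48.79) = 0.5592/38.46 = 0.01454 hr

Final: 0.01454 hr


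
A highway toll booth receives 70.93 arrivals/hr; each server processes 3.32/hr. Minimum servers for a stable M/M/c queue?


Stability requires cμ > λ ⇔ c > λ/μ.
λ/μ = 70.93/3.32 = 21.3645
Minimum integer c = ⌊21.3645⌋ + 1 = 22
Check: 22·3.32 = 73.04 > 70.93, while 21·3.32 = 69.72 ≤ 70.93

Final: 22 servers


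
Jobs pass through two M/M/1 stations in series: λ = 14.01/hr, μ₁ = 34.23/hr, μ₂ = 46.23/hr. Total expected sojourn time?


Each node sees arrival rate λ = 14.01/hr (tandem ⇒ throughput preserved).
W₁ = 1/(μ₁−λ) = 1/(34.23−14.01) = 0.04946 hr
W₂ = 1/(μ₂−λ) = 1/(46.23−14.01) = 0.03104 hr
W_total = W₁ + W₂ = 0.04946 + 0.03104 = 0.08049 hr

Final: 0.08049 hr


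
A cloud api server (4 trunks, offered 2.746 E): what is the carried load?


B(4,2.746) = 0.177644 (Erlang-B)
Carried load = a(1 − B) = 2.746·(1 − 0.177644) = 2.746·0.822356 = 2.2582 E

Final: 2.2582 Erlangs


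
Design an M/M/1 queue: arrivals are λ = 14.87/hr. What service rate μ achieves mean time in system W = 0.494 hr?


W = 1/(μ−λ) ⇒ μ − λ = 1/W = 1/0.494 = 2.0243
μ = λ + 1/W = 14.87 + 2.0243 = 16.8943 per hr

Final: 16.8943 /hr


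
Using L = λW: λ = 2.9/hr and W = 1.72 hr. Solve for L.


L = λW = 2.9·1.72 = 4.9880

Final: 4.9880


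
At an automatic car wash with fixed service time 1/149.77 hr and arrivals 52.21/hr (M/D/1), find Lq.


ρ = 52.21/149.77 = 0.3486
M/D/1: Lq = ρ²/(2(1−ρ)) = 0.1215/(2·0.6514) = 0.09328

Final: 0.09328


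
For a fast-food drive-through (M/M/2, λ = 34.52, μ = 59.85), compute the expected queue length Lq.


a = λ/μ = 0.5768; ρ = a/2 = 0.2884
P₀ = 0.552328
Lq = P₀·a^c·ρ / (c!·(1−ρ)²) = 0.552328·0.33267·0.2884/(2·0.50639)
= 0.05232

Final: 0.05232


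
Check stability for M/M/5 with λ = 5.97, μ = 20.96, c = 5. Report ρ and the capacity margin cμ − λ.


Total capacity cμ = 5·20.96 = 104.80/hr
ρ = λ/(cμ) = 5.97/104.80 = 0.05697
Stable ⇔ ρ < 1: YES
Spare capacity = cμ − λ = 104.80 − 5.97 = 98.83/hr

Final: ρ = 0.05697; stable; margin = 98.83/hr


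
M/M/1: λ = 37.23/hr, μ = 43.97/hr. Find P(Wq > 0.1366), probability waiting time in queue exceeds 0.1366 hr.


ρ = 37.23/43.97 = 0.8467
P(Wq > t) = ρ·e^{−(μ−λ)t} = 0.8467·e^{−0.9207}
= 0.8467·0.398247 = 0.337201

Final: 0.337201


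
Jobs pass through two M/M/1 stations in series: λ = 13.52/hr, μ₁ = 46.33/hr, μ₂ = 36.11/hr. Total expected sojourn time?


Each node sees arrival rate λ = 13.52/hr (tandem ⇒ throughput preserved).
W₁ = 1/(μ₁−λ) = 1/(46.33−13.52) = 0.03048 hr
W₂ = 1/(μ₂−λ) = 1/(36.11−13.52) = 0.04427 hr
W_total = W₁ + W₂ = 0.03048 + 0.04427 = 0.07475 hr

Final: 0.07475 hr


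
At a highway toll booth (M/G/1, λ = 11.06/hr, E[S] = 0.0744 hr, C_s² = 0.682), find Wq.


ρ = λ·E[S] = 11.06·0.0744 = 0.8229
E[S²] = E[S]²(1+C_s²) = 0.0744²·(1+0.682) = 0.009310
Wq = λ·E[S²]/(2(1−ρ)) = 11.06·0.009310/(2·0.1771) = 0.29066 hr

Final: 0.29066 hr


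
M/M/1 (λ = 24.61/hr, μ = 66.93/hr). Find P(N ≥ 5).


ρ = 24.61/66.93 = 0.3677
P(N ≥ n) = ρ^n = 0.3677^5 = 0.006721

Final: 0.006721


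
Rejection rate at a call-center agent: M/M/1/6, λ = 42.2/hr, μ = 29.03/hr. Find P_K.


ρ = λ/μ = 42.2/29.03 = 1.4537
P_K = (1−ρ)ρ^K/(1−ρ^(K+1)) = (-0.4537·9.436099)/(1 − 13.716961)
= -4.280862/-12.716961 = 0.336626

Final: 0.336626


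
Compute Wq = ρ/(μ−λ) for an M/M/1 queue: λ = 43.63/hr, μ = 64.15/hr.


ρ = 43.63/64.15 = 0.6801
Wq = ρ/(μ−λ) = 0.6801/(64.15 − 43.63) = 0.6801/20.52 = 0.03314 hr

Final: 0.03314 hr


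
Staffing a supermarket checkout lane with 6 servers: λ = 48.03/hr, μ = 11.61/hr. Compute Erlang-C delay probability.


a = λ/μ = 4.1370; ρ = a/6 = 0.6895
P₀ = 0.014241 (from M/M/c formula)
C(c,a) = [a^c/(c!(1−ρ))]·P₀ = [5012.82105/(720·0.3105)]·0.014241
= 22.42212·0.014241 = 0.319320

Final: 0.319320


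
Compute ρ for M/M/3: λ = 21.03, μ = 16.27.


ρ = λ/(cμ) = 21.03/(3·16.27) = 21.03/48.81 = 0.4309

Final: 0.4309


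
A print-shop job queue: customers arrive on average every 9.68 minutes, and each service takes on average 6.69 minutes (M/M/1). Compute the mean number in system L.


λ = 60/9.68 = 6.1983 /hr
μ = 60/6.69 = 8.9686 /hr
ρ = λ/μ = 6.1983/8.9686 = 0.6911
L = ρ/(1−ρ) = 0.6911/0.3089 = 2.2375

Final: 2.2375


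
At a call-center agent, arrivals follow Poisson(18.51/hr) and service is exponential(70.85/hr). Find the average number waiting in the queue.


ρ = 18.51/70.85 = 0.2613
Lq = ρ²/(1−ρ) = 0.06825/0.7387 = 0.09239

Final: 0.09239


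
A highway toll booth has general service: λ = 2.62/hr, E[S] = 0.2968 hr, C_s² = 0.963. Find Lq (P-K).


ρ = λ·E[S] = 2.62·0.2968 = 0.7776
Lq = ρ²(1+C_s²)/(2(1−ρ)) = 0.6047·(1+0.963)/(2·0.2224)
= 0.6047·1.9630/0.4448 = 2.66881

Final: 2.66881


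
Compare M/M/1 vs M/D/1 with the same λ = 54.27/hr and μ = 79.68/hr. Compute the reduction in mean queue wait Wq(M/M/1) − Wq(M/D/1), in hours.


ρ = 54.27/79.68 = 0.6811
Wq(M/M/1) = ρ/(μ−λ) = 0.6811/25.41 = 0.02680 hr
Wq(M/D/1) = ρ/(2(μ−λ)) = 0.01340 hr
Savings = 0.02680 − 0.01340 = 0.01340 hr

Final: 0.01340 hr


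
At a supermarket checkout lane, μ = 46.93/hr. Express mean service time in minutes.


Mean service time = 1/μ = 1/46.93 hour = 0.02131 hour
In minutes: 0.02131 × 60 = 1.2785 min

Final: 1.2785 min


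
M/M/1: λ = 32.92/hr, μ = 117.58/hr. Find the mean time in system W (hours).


W = 1/(μ−λ) = 1/(117.58 − 32.92) = 1/84.66 = 0.01181 hr

Final: 0.01181 hr


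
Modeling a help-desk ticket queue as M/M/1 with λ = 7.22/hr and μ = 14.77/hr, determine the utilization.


ρ = λ/μ = 7.22/14.77 = 0.4888

Final: 0.4888


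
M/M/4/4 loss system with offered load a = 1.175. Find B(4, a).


B(c,a) = (a^c/c!) / Σ_{k=0}^{c} a^k/k!
a^4/4! = 0.079422
Σ terms (k=0..4): 1.00000 + 1.17500 + 0.69031 + 0.27037 + 0.07942 = 3.215107
B = 0.079422/3.215107 = 0.024703

Final: 0.024703


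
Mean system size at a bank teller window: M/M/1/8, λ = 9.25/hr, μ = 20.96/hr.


ρ = 9.25/20.96 = 0.4413
L = ρ[1 − (K+1)ρ^K + Kρ^(K+1)] / [(1−ρ)(1−ρ^(K+1))]
Numerator: 0.4413·(1 − 9·0.001439 + 8·0.0006350) = 0.437844
Denominator: (0.5587)·(0.999365) = 0.558328
L = 0.437844/0.558328 = 0.7842

Final: 0.7842


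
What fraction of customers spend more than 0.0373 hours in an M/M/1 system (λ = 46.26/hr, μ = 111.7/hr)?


W ~ Exponential(μ−λ) for M/M/1.
μ − λ = 111.7 − 46.26 = 65.4400
P(W > t) = e^{−(μ−λ)t} = e^{−2.4409} = 0.087081

Final: 0.087081


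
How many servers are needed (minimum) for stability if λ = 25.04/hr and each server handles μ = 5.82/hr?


Stability requires cμ > λ ⇔ c > λ/μ.
λ/μ = 25.04/5.82 = 4.3024
Minimum integer c = ⌊4.3024⌋ + 1 = 5
Check: 5·5.82 = 29.10 > 25.04, while 4·5.82 = 23.28 ≤ 25.04

Final: 5 servers


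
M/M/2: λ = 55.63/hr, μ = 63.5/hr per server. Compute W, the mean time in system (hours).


a = 0.8761; ρ = 0.4380; P₀ = 0.390790
Lq = P₀·a^c·ρ/(c!(1−ρ)²) = 0.20800
Wq = Lq/λ = 0.20800/55.63 = 0.003739 hr
W = Wq + 1/μ = 0.003739 + 0.01575 = 0.01949 hr

Final: 0.01949 hr


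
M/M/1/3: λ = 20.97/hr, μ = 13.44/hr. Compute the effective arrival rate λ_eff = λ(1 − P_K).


ρ = 1.5603; P_K = (1−ρ)ρ^3/(1−ρ^4) = 0.431973
λ_eff = λ(1 − P_K) = 20.97·(1 − 0.431973) = 20.97·0.568027 = 11.9115 /hr

Final: 11.9115 /hr


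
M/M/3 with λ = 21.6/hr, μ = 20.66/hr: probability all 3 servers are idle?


a = λ/μ = 21.6/20.66 = 1.0455; ρ = a/c = 0.3485
Σ_{k=0}^{2} a^k/k! (terms k=0..2) = 1.00000 + 1.04550 + 0.54653 = 2.59203
Tail: a^3/(3!(1−ρ)) = 1.14280/(6·0.6515) = 0.29235
P₀ = 1/(2.59203 + 0.29235) = 1/2.88438 = 0.346695

Final: 0.346695


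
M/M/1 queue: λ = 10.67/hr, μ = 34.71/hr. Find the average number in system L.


ρ = λ/μ = 10.67/34.71 = 0.3074
L = ρ/(1−ρ) = 0.3074/(1 − 0.3074) = 0.3074/0.6926 = 0.4438

Final: 0.4438


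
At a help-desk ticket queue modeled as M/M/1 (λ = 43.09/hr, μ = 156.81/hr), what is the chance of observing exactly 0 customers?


ρ = 43.09/156.81 = 0.2748
P_n = (1−ρ)·ρ^n = (1 − 0.2748)·0.2748^0 = 0.7252·1.000000 = 0.725209

Final: 0.725209


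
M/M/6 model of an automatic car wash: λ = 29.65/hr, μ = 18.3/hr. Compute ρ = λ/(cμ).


ρ = λ/(cμ) = 29.65/(6·18.3) = 29.65/109.80 = 0.2700

Final: 0.2700


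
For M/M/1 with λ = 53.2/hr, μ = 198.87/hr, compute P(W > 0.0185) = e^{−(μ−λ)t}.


W ~ Exponential(μ−λ) for M/M/1.
μ − λ = 198.87 − 53.2 = 145.6700
P(W > t) = e^{−(μ−λ)t} = e^{−2.6949} = 0.067549

Final: 0.067549


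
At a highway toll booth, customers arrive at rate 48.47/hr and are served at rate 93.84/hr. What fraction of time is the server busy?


ρ = λ/μ = 48.47/93.84 = 0.5165

Final: 0.5165


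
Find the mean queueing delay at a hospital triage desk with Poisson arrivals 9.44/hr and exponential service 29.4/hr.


ρ = 9.44/29.4 = 0.3211
Wq = ρ/(μ−λ) = 0.3211/(29.4 − 9.44) = 0.3211/19.96 = 0.01609 hr

Final: 0.01609 hr


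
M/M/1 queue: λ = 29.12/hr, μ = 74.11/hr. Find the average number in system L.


ρ = λ/μ = 29.12/74.11 = 0.3929
L = ρ/(1−ρ) = 0.3929/(1 − 0.3929) = 0.3929/0.6071 = 0.6473

Final: 0.6473


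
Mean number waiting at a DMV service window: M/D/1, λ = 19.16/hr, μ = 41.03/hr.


ρ = 19.16/41.03 = 0.4670
M/D/1: Lq = ρ²/(2(1−ρ)) = 0.2181/(2·0.5330) = 0.20456

Final: 0.20456


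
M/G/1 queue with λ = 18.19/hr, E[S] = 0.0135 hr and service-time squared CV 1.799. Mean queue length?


ρ = λ·E[S] = 18.19·0.0135 = 0.2456
Lq = ρ²(1+C_s²)/(2(1−ρ)) = 0.06030·(1+1.799)/(2·0.7544)
= 0.06030·2.7990/1.5089 = 0.11186

Final: 0.11186


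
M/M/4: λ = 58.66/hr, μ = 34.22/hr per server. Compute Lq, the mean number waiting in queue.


a = λ/μ = 1.7142; ρ = a/4 = 0.4286
P₀ = 0.176911
Lq = P₀·a^c·ρ / (c!·(1−ρ)²) = 0.176911·8.63472·0.4286/(24·0.32655)
= 0.08353

Final: 0.08353


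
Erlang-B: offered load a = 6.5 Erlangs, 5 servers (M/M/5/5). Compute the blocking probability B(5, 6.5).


B(c,a) = (a^c/c!) / Σ_{k=0}^{c} a^k/k!
a^5/5! = 96.690885
Σ terms (k=0..5): 1.00000 + 6.50000 + 21.12500 + 45.77083 + 74.37760 + 96.69089 = 245.464323
B = 96.690885/245.464323 = 0.393910

Final: 0.393910


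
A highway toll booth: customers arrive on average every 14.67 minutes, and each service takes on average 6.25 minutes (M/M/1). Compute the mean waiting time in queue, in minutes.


λ = 60/14.67 = 4.0900 /hr
μ = 60/6.25 = 9.6000 /hr
ρ = λ/μ = 4.0900/9.6000 = 0.4260
Wq = ρ/(μ−λ) = 0.4260/(9.6000−4.0900) = 0.07732 hr
In minutes: 0.07732·60 = 4.639 min

Final: 4.639 min


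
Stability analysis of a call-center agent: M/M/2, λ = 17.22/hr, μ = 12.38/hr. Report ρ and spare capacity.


Total capacity cμ = 2·12.38 = 24.76/hr
ρ = λ/(cμ) = 17.22/24.76 = 0.6955
Stable ⇔ ρ < 1: YES
Spare capacity = cμ − λ = 24.76 − 17.22 = 7.54/hr

Final: ρ = 0.6955; stable; margin = 7.54/hr


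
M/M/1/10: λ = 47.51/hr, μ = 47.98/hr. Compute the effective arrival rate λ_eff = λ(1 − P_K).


ρ = 0.9902; P_K = (1−ρ)ρ^10/(1−ρ^11) = 0.086501
λ_eff = λ(1 − P_K) = 47.51·(1 − 0.086501) = 47.51·0.913499 = 43.4003 /hr

Final: 43.4003 /hr


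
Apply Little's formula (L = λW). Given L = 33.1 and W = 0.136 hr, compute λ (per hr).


λ = L/W = 33.1/0.136 = 243.3824 /hr

Final: 243.3824 /hr


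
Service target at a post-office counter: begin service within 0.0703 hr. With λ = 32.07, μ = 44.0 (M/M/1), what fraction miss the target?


ρ = 32.07/44.0 = 0.7289
P(Wq > t) = ρ·e^{−(μ−λ)t} = 0.7289·e^{−0.8387}
= 0.7289·0.432281 = 0.315074

Final: 0.315074


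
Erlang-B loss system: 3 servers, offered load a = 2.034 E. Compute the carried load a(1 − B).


B(3,2.034) = 0.215600 (Erlang-B)
Carried load = a(1 − B) = 2.034·(1 − 0.215600) = 2.034·0.784400 = 1.5955 E

Final: 1.5955 Erlangs


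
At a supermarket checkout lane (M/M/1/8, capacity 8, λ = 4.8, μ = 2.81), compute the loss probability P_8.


ρ = λ/μ = 4.8/2.81 = 1.7082
P_K = (1−ρ)ρ^K/(1−ρ^(K+1)) = (-0.7082·72.490207)/(1 − 123.826688)
= -51.336481/-122.826688 = 0.417959

Final: 0.417959


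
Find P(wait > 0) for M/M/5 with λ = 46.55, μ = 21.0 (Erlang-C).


a = λ/μ = 2.2167; ρ = a/5 = 0.4433
P₀ = 0.107574 (from M/M/c formula)
C(c,a) = [a^c/(c!(1−ρ))]·P₀ = [53.51826/(120·0.5567)]·0.107574
= 0.80117·0.107574 = 0.086185

Final: 0.086185


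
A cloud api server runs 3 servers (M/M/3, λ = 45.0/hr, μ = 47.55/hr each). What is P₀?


a = λ/μ = 45.0/47.55 = 0.9464; ρ = a/c = 0.3155
Σ_{k=0}^{2} a^k/k! (terms k=0..2) = 1.00000 + 0.94637 + 0.44781 = 2.39418
Tail: a^3/(3!(1−ρ)) = 0.84759/(6·0.6845) = 0.20636
P₀ = 1/(2.39418 + 0.20636) = 1/2.60055 = 0.384535

Final: 0.384535


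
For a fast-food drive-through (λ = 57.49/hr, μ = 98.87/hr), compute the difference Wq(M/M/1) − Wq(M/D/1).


ρ = 57.49/98.87 = 0.5815
Wq(M/M/1) = ρ/(μ−λ) = 0.5815/41.38 = 0.01405 hr
Wq(M/D/1) = ρ/(2(μ−λ)) = 0.007026 hr
Savings = 0.01405 − 0.007026 = 0.007026 hr

Final: 0.007026 hr


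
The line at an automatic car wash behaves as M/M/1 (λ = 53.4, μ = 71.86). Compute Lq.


ρ = 53.4/71.86 = 0.7431
Lq = ρ²/(1−ρ) = 0.5522/0.2569 = 2.1496

Final: 2.1496


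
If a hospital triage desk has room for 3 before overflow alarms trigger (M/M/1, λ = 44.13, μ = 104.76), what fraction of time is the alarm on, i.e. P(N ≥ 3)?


ρ = 44.13/104.76 = 0.4212
P(N ≥ n) = ρ^n = 0.4212^3 = 0.074751

Final: 0.074751


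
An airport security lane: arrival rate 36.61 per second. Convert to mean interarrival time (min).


Mean interarrival time = 1/λ = 1/36.61 second = 0.02731 second
In minutes: 0.02731 × 0.0166667 = 0.0004552 min

Final: 0.0004552 min


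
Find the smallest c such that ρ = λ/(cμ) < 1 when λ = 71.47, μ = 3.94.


Stability requires cμ > λ ⇔ c > λ/μ.
λ/μ = 71.47/3.94 = 18.1396
Minimum integer c = ⌊18.1396⌋ + 1 = 19
Check: 19·3.94 = 74.86 > 71.47, while 18·3.94 = 70.92 ≤ 71.47

Final: 19 servers


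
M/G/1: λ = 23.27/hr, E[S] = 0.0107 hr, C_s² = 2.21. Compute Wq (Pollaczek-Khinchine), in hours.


ρ = λ·E[S] = 23.27·0.0107 = 0.2490
E[S²] = E[S]²(1+C_s²) = 0.0107²·(1+2.21) = 0.0003675
Wq = λ·E[S²]/(2(1−ρ)) = 23.27·0.0003675/(2·0.7510) = 0.005694 hr

Final: 0.005694 hr


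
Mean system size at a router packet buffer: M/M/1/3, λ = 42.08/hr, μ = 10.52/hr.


ρ = 42.08/10.52 = 4.0000
L = ρ[1 − (K+1)ρ^K + Kρ^(K+1)] / [(1−ρ)(1−ρ^(K+1))]
Numerator: 4.0000·(1 − 4·64.000000 + 3·256.000000) = 2052.000000
Denominator: (-3.0000)·(-255.000000) = 765.000000
L = 2052.000000/765.000000 = 2.6824

Final: 2.6824


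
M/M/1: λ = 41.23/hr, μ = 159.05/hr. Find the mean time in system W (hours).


W = 1/(μ−λ) = 1/(159.05 − 41.23) = 1/117.82 = 0.008488 hr

Final: 0.008488 hr


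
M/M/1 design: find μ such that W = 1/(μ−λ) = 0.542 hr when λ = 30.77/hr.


W = 1/(μ−λ) ⇒ μ − λ = 1/W = 1/0.542 = 1.8450
μ = λ + 1/W = 30.77 + 1.8450 = 32.6150 per hr

Final: 32.6150 /hr


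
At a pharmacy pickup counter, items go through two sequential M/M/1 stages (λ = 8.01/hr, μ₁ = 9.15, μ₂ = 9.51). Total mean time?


Each node sees arrival rate λ = 8.01/hr (tandem ⇒ throughput preserved).
W₁ = 1/(μ₁−λ) = 1/(9.15−8.01) = 0.87719 hr
W₂ = 1/(μ₂−λ) = 1/(9.51−8.01) = 0.66667 hr
W_total = W₁ + W₂ = 0.87719 + 0.66667 = 1.54386 hr

Final: 1.54386 hr


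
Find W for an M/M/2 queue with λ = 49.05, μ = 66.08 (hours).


a = 0.7423; ρ = 0.3711; P₀ = 0.458639
Lq = P₀·a^c·ρ/(c!(1−ρ)²) = 0.11858
Wq = Lq/λ = 0.11858/49.05 = 0.002418 hr
W = Wq + 1/μ = 0.002418 + 0.01513 = 0.01755 hr

Final: 0.01755 hr


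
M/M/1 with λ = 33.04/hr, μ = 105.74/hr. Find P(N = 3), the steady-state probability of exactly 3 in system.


ρ = 33.04/105.74 = 0.3125
P_n = (1−ρ)·ρ^n = (1 − 0.3125)·0.3125^3 = 0.6875·0.030507 = 0.020975

Final: 0.020975


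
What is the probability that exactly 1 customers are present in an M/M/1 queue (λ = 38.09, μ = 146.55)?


ρ = 38.09/146.55 = 0.2599
P_n = (1−ρ)·ρ^n = (1 − 0.2599)·0.2599^1 = 0.7401·0.259911 = 0.192357

Final: 0.192357


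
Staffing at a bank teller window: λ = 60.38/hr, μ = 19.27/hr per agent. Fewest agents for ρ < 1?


Stability requires cμ > λ ⇔ c > λ/μ.
λ/μ = 60.38/19.27 = 3.1334
Minimum integer c = ⌊3.1334⌋ + 1 = 4
Check: 4·19.27 = 77.08 > 60.38, while 3·19.27 = 57.81 ≤ 60.38

Final: 4 servers


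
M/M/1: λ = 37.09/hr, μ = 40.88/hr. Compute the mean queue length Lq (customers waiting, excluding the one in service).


ρ = 37.09/40.88 = 0.9073
Lq = ρ²/(1−ρ) = 0.8232/0.09271 = 8.8790

Final: 8.8790


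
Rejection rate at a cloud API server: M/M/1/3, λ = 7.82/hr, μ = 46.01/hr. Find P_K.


ρ = λ/μ = 7.82/46.01 = 0.1700
P_K = (1−ρ)ρ^K/(1−ρ^(K+1)) = (0.8300·0.004910)/(1 − 0.0008345)
= 0.004075/0.999166 = 0.004079

Final: 0.004079


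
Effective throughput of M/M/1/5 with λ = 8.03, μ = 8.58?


ρ = 0.9359; P_K = (1−ρ)ρ^5/(1−ρ^6) = 0.140328
λ_eff = λ(1 − P_K) = 8.03·(1 − 0.140328) = 8.03·0.859672 = 6.9032 /hr

Final: 6.9032 /hr


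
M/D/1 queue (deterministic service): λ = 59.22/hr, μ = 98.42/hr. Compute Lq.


ρ = 59.22/98.42 = 0.6017
M/D/1: Lq = ρ²/(2(1−ρ)) = 0.3621/(2·0.3983) = 0.45450

Final: 0.45450


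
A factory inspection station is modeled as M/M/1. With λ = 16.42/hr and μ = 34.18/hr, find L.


ρ = λ/μ = 16.42/34.18 = 0.4804
L = ρ/(1−ρ) = 0.4804/(1 − 0.4804) = 0.4804/0.5196 = 0.9245

Final: 0.9245


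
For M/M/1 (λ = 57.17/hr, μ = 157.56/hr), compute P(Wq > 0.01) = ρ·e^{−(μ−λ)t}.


ρ = 57.17/157.56 = 0.3628
P(Wq > t) = ρ·e^{−(μ−λ)t} = 0.3628·e^{−1.0039}
= 0.3628·0.366448 = 0.132964

Final: 0.132964


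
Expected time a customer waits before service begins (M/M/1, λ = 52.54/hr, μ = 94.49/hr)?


ρ = 52.54/94.49 = 0.5560
Wq = ρ/(μ−λ) = 0.5560/(94.49 − 52.54) = 0.5560/41.95 = 0.01325 hr

Final: 0.01325 hr


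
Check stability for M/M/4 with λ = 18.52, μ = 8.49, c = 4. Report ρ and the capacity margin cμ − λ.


Total capacity cμ = 4·8.49 = 33.96/hr
ρ = λ/(cμ) = 18.52/33.96 = 0.5453
Stable ⇔ ρ < 1: YES
Spare capacity = cμ − λ = 33.96 − 18.52 = 15.44/hr

Final: ρ = 0.5453; stable; margin = 15.44/hr


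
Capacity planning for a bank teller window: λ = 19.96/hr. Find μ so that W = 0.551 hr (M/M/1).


W = 1/(μ−λ) ⇒ μ − λ = 1/W = 1/0.551 = 1.8149
μ = λ + 1/W = 19.96 + 1.8149 = 21.7749 per hr

Final: 21.7749 /hr


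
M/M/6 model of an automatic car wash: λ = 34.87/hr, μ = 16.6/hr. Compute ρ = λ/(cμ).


ρ = λ/(cμ) = 34.87/(6·16.6) = 34.87/99.60 = 0.3501

Final: 0.3501


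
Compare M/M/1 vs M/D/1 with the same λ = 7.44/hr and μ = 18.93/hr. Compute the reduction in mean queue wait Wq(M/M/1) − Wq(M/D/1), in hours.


ρ = 7.44/18.93 = 0.3930
Wq(M/M/1) = ρ/(μ−λ) = 0.3930/11.49 = 0.03421 hr
Wq(M/D/1) = ρ/(2(μ−λ)) = 0.01710 hr
Savings = 0.03421 − 0.01710 = 0.01710 hr

Final: 0.01710 hr


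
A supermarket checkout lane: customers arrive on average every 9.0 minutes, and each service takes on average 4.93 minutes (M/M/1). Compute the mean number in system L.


λ = 60/9.0 = 6.6667 /hr
μ = 60/4.93 = 12.1704 /hr
ρ = λ/μ = 6.6667/12.1704 = 0.5478
L = ρ/(1−ρ) = 0.5478/0.4522 = 1.2113

Final: 1.2113


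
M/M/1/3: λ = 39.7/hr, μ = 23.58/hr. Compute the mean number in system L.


ρ = 39.7/23.58 = 1.6836
L = ρ[1 − (K+1)ρ^K + Kρ^(K+1)] / [(1−ρ)(1−ρ^(K+1))]
Numerator: 1.6836·(1 − 4·4.772436 + 3·8.035017) = 10.127554
Denominator: (-0.6836)·(-7.035017) = 4.809350
L = 10.127554/4.809350 = 2.1058

Final: 2.1058


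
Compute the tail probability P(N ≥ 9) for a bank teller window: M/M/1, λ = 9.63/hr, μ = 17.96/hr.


ρ = 9.63/17.96 = 0.5362
P(N ≥ n) = ρ^n = 0.5362^9 = 0.003663

Final: 0.003663


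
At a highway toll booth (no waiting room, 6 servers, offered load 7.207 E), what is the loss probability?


B(c,a) = (a^c/c!) / Σ_{k=0}^{c} a^k/k!
a^6/6! = 194.623212
Σ terms (k=0..6): 1.00000 + 7.20700 + 25.97042 + 62.38962 + 112.41049 + 162.02848 + 194.62321 = 565.629227
B = 194.623212/565.629227 = 0.344083

Final: 0.344083


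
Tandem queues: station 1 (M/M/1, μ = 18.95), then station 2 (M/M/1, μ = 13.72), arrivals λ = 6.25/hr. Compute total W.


Each node sees arrival rate λ = 6.25/hr (tandem ⇒ throughput preserved).
W₁ = 1/(μ₁−λ) = 1/(18.95−6.25) = 0.07874 hr
W₂ = 1/(μ₂−λ) = 1/(13.72−6.25) = 0.13387 hr
W_total = W₁ + W₂ = 0.07874 + 0.13387 = 0.21261 hr

Final: 0.21261 hr


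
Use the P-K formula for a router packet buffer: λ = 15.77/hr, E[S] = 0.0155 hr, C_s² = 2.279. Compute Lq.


ρ = λ·E[S] = 15.77·0.0155 = 0.2444
Lq = ρ²(1+C_s²)/(2(1−ρ)) = 0.05975·(1+2.279)/(2·0.7556)
= 0.05975·3.2790/1.5111 = 0.12965

Final: 0.12965


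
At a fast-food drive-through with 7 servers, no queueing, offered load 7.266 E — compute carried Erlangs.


B(7,7.266) = 0.265173 (Erlang-B)
Carried load = a(1 − B) = 7.266·(1 − 0.265173) = 7.266·0.734827 = 5.3393 E

Final: 5.3393 Erlangs


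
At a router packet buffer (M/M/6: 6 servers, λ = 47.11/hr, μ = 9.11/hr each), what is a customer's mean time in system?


a = 5.1712; ρ = 0.8619; P₀ = 0.003384
Lq = P₀·a^c·ρ/(c!(1−ρ)²) = 4.06046
Wq = Lq/λ = 4.06046/47.11 = 0.08619 hr
W = Wq + 1/μ = 0.08619 + 0.10977 = 0.19596 hr

Final: 0.19596 hr


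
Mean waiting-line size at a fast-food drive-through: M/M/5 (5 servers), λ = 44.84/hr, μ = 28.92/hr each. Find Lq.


a = λ/μ = 1.5505; ρ = a/5 = 0.3101
P₀ = 0.211741
Lq = P₀·a^c·ρ / (c!·(1−ρ)²) = 0.211741·8.96059·0.3101/(120·0.47597)
= 0.01030

Final: 0.01030


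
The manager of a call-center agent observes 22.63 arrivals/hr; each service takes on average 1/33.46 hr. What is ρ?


ρ = λ/μ = 22.63/33.46 = 0.6763

Final: 0.6763


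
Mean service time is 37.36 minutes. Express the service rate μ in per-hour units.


μ = 1/(service time) in consistent units.
1 hour = 60 min, so μ = 60/37.36 = 1.6060 per hour

Final: 1.6060 /hr


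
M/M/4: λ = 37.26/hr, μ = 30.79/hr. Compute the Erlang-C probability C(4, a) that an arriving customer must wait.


a = λ/μ = 1.2101; ρ = a/4 = 0.3025
P₀ = 0.297105 (from M/M/c formula)
C(c,a) = [a^c/(c!(1−ρ))]·P₀ = [2.14453/(24·0.6975)]·0.297105
= 0.12811·0.297105 = 0.038063

Final: 0.038063


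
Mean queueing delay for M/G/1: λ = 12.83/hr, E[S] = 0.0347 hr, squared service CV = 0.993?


ρ = λ·E[S] = 12.83·0.0347 = 0.4452
E[S²] = E[S]²(1+C_s²) = 0.0347²·(1+0.993) = 0.002400
Wq = λ·E[S²]/(2(1−ρ)) = 12.83·0.002400/(2·0.5548) = 0.02775 hr

Final: 0.02775 hr


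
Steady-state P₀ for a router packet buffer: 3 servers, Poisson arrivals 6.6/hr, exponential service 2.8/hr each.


a = λ/μ = 6.6/2.8 = 2.3571; ρ = a/c = 0.7857
Σ_{k=0}^{2} a^k/k! (terms k=0..2) = 1.00000 + 2.35714 + 2.77806 = 6.13520
Tail: a^3/(3!(1−ρ)) = 13.09657/(6·0.2143) = 10.18622
P₀ = 1/(6.13520 + 10.18622) = 1/16.32143 = 0.061269

Final: 0.061269


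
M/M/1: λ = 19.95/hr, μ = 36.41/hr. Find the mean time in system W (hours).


W = 1/(μ−λ) = 1/(36.41 − 19.95) = 1/16.46 = 0.06075 hr

Final: 0.06075 hr


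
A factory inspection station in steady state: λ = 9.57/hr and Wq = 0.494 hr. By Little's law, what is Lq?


Lq = λWq = 9.57·0.494 = 4.7276

Final: 4.7276


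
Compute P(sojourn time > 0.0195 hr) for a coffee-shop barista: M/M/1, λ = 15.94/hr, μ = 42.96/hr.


W ~ Exponential(μ−λ) for M/M/1.
μ − λ = 42.96 − 15.94 = 27.0200
P(W > t) = e^{−(μ−λ)t} = e^{−0.5269} = 0.590438

Final: 0.590438


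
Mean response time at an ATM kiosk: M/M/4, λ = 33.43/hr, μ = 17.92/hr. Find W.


a = 1.8655; ρ = 0.4664; P₀ = 0.150754
Lq = P₀·a^c·ρ/(c!(1−ρ)²) = 0.12460
Wq = Lq/λ = 0.12460/33.43 = 0.003727 hr
W = Wq + 1/μ = 0.003727 + 0.05580 = 0.05953 hr

Final: 0.05953 hr


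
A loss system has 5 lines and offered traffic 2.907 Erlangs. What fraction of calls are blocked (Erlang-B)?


B(c,a) = (a^c/c!) / Σ_{k=0}^{c} a^k/k!
a^5/5! = 1.729991
Σ terms (k=0..5): 1.00000 + 2.90700 + 4.22532 + 4.09434 + 2.97556 + 1.72999 = 16.932216
B = 1.729991/16.932216 = 0.102172

Final: 0.102172


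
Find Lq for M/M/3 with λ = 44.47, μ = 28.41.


a = λ/μ = 1.5653; ρ = a/3 = 0.5218
P₀ = 0.195048
Lq = P₀·a^c·ρ / (c!·(1−ρ)²) = 0.195048·3.83520·0.5218/(6·0.22871)
= 0.28443

Final: 0.28443


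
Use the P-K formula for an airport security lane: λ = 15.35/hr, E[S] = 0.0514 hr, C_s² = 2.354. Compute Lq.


ρ = λ·E[S] = 15.35·0.0514 = 0.7890
Lq = ρ²(1+C_s²)/(2(1−ρ)) = 0.6225·(1+2.354)/(2·0.2110)
= 0.6225·3.3540/0.4220 = 4.94735

Final: 4.94735


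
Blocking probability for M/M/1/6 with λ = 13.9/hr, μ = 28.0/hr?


ρ = λ/μ = 13.9/28.0 = 0.4964
P_K = (1−ρ)ρ^K/(1−ρ^(K+1)) = (0.5036·0.014967)/(1 − 0.007430)
= 0.007537/0.992570 = 0.007593

Final: 0.007593


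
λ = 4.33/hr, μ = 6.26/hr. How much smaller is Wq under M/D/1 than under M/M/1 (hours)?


ρ = 4.33/6.26 = 0.6917
Wq(M/M/1) = ρ/(μ−λ) = 0.6917/1.93 = 0.35839 hr
Wq(M/D/1) = ρ/(2(μ−λ)) = 0.17920 hr
Savings = 0.35839 − 0.17920 = 0.17920 hr

Final: 0.17920 hr


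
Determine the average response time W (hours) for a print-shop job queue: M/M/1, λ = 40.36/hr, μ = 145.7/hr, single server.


W = 1/(μ−λ) = 1/(145.7 − 40.36) = 1/105.34 = 0.009493 hr

Final: 0.009493 hr


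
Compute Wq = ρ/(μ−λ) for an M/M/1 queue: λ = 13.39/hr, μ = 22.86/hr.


ρ = 13.39/22.86 = 0.5857
Wq = ρ/(μ−λ) = 0.5857/(22.86 − 13.39) = 0.5857/9.47 = 0.06185 hr

Final: 0.06185 hr


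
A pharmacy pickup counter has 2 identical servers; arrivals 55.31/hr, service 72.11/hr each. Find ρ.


ρ = λ/(cμ) = 55.31/(2·72.11) = 55.31/144.22 = 0.3835

Final: 0.3835


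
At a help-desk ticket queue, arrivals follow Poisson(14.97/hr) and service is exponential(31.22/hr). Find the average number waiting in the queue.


ρ = 14.97/31.22 = 0.4795
Lq = ρ²/(1−ρ) = 0.2299/0.5205 = 0.4417

Final: 0.4417


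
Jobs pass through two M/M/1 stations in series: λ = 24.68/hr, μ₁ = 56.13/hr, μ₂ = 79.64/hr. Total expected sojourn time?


Each node sees arrival rate λ = 24.68/hr (tandem ⇒ throughput preserved).
W₁ = 1/(μ₁−λ) = 1/(56.13−24.68) = 0.03180 hr
W₂ = 1/(μ₂−λ) = 1/(79.64−24.68) = 0.01820 hr
W_total = W₁ + W₂ = 0.03180 + 0.01820 = 0.04999 hr

Final: 0.04999 hr


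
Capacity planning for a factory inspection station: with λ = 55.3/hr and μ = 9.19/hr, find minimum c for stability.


Stability requires cμ > λ ⇔ c > λ/μ.
λ/μ = 55.3/9.19 = 6.0174
Minimum integer c = ⌊6.0174⌋ + 1 = 7
Check: 7·9.19 = 64.33 > 55.3, while 6·9.19 = 55.14 ≤ 55.3

Final: 7 servers


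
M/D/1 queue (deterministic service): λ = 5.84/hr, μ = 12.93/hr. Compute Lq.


ρ = 5.84/12.93 = 0.4517
M/D/1: Lq = ρ²/(2(1−ρ)) = 0.2040/(2·0.5483) = 0.18602

Final: 0.18602


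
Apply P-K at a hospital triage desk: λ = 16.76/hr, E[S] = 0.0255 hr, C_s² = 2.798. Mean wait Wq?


ρ = λ·E[S] = 16.76·0.0255 = 0.4274
E[S²] = E[S]²(1+C_s²) = 0.0255²·(1+2.798) = 0.002470
Wq = λ·E[S²]/(2(1−ρ)) = 16.76·0.002470/(2·0.5726) = 0.03614 hr

Final: 0.03614 hr


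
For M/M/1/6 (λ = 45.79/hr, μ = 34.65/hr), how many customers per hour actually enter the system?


ρ = 1.3215; P_K = (1−ρ)ρ^6/(1−ρ^7) = 0.283574
λ_eff = λ(1 − P_K) = 45.79·(1 − 0.283574) = 45.79·0.716426 = 32.8051 /hr

Final: 32.8051 /hr


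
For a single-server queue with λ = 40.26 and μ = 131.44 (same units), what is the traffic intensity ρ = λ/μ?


ρ = λ/μ = 40.26/131.44 = 0.3063

Final: 0.3063


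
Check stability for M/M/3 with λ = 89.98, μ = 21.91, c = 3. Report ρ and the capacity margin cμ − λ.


Total capacity cμ = 3·21.91 = 65.73/hr
ρ = λ/(cμ) = 89.98/65.73 = 1.3689
Stable ⇔ ρ < 1: NO
Spare capacity = cμ − λ = 65.73 − 89.98 = -24.25/hr

Final: ρ = 1.3689; unstable; margin = -24.25/hr


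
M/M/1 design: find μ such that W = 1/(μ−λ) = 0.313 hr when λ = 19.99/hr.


W = 1/(μ−λ) ⇒ μ − λ = 1/W = 1/0.313 = 3.1949
μ = λ + 1/W = 19.99 + 3.1949 = 23.1849 per hr

Final: 23.1849 /hr


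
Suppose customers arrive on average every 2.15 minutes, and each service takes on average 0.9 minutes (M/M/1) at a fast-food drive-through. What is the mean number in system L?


λ = 60/2.15 = 27.9070 /hr
μ = 60/0.9 = 66.6667 /hr
ρ = λ/μ = 27.9070/66.6667 = 0.4186
L = ρ/(1−ρ) = 0.4186/0.5814 = 0.7200

Final: 0.7200


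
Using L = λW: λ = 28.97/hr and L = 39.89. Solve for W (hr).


W = L/λ = 39.89/28.97 = 1.3769 hr

Final: 1.3769 hr


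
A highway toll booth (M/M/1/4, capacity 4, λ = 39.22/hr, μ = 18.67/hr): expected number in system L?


ρ = 39.22/18.67 = 2.1007
L = ρ[1 − (K+1)ρ^K + Kρ^(K+1)] / [(1−ρ)(1−ρ^(K+1))]
Numerator: 2.1007·(1 − 5·19.473907 + 4·40.908764) = 141.304433
Denominator: (-1.1007)·(-39.908764) = 43.927429
L = 141.304433/43.927429 = 3.2168

Final: 3.2168


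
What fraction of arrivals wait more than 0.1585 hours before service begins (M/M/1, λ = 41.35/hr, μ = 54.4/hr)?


ρ = 41.35/54.4 = 0.7601
P(Wq > t) = ρ·e^{−(μ−λ)t} = 0.7601·e^{−2.0684}
= 0.7601·0.126385 = 0.096066

Final: 0.096066


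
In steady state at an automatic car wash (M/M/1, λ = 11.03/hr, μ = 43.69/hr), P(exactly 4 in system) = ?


ρ = 11.03/43.69 = 0.2525
P_n = (1−ρ)·ρ^n = (1 − 0.2525)·0.2525^4 = 0.7475·0.004062 = 0.003037

Final: 0.003037


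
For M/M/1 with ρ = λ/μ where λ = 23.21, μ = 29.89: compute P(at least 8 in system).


ρ = 23.21/29.89 = 0.7765
P(N ≥ n) = ρ^n = 0.7765^8 = 0.132189

Final: 0.132189


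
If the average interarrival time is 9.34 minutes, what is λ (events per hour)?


λ = 1/(interarrival time) in consistent units.
1 hour = 60 min, so λ = 60/9.34 = 6.4240 per hour

Final: 6.4240 /hr


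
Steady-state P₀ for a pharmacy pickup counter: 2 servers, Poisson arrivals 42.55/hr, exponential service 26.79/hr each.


a = λ/μ = 42.55/26.79 = 1.5883; ρ = a/c = 0.7941
Σ_{k=0}^{1} a^k/k! (terms k=0..1) = 1.00000 + 1.58828 = 2.58828
Tail: a^2/(2!(1−ρ)) = 2.52263/(2·0.2059) = 6.12704
P₀ = 1/(2.58828 + 6.12704) = 1/8.71532 = 0.114740

Final: 0.114740


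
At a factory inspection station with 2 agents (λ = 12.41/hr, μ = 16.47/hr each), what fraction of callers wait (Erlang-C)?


a = λ/μ = 0.7535; ρ = a/2 = 0.3767
P₀ = 0.452701 (from M/M/c formula)
C(c,a) = [a^c/(c!(1−ρ))]·P₀ = [0.56775/(2·0.6233)]·0.452701
= 0.45547·0.452701 = 0.206192

Final: 0.206192


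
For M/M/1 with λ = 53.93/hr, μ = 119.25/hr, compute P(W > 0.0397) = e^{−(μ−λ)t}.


W ~ Exponential(μ−λ) for M/M/1.
μ − λ = 119.25 − 53.93 = 65.3200
P(W > t) = e^{−(μ−λ)t} = e^{−2.5932} = 0.074780

Final: 0.074780


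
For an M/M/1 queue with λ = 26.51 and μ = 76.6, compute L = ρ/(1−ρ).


ρ = λ/μ = 26.51/76.6 = 0.3461
L = ρ/(1−ρ) = 0.3461/(1 − 0.3461) = 0.3461/0.6539 = 0.5292

Final: 0.5292


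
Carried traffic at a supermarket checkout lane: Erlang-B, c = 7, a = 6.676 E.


B(7,6.676) = 0.228570 (Erlang-B)
Carried load = a(1 − B) = 6.676·(1 − 0.228570) = 6.676·0.771430 = 5.1501 E

Final: 5.1501 Erlangs


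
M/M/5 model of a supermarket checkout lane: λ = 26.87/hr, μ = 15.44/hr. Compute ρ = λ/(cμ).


ρ = λ/(cμ) = 26.87/(5·15.44) = 26.87/77.20 = 0.3481

Final: 0.3481


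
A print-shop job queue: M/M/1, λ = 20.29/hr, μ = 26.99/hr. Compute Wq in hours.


ρ = 20.29/26.99 = 0.7518
Wq = ρ/(μ−λ) = 0.7518/(26.99 − 20.29) = 0.7518/6.70 = 0.1122 hr

Final: 0.1122 hr


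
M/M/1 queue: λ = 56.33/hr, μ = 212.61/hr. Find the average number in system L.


ρ = λ/μ = 56.33/212.61 = 0.2649
L = ρ/(1−ρ) = 0.2649/(1 − 0.2649) = 0.2649/0.7351 = 0.3604

Final: 0.3604


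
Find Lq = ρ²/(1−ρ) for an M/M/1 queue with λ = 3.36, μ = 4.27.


ρ = 3.36/4.27 = 0.7869
Lq = ρ²/(1−ρ) = 0.6192/0.2131 = 2.9054

Final: 2.9054


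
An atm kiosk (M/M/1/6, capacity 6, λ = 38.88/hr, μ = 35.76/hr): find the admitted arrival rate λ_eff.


ρ = 1.0872; P_K = (1−ρ)ρ^6/(1−ρ^7) = 0.181062
λ_eff = λ(1 − P_K) = 38.88·(1 − 0.181062) = 38.88·0.818938 = 31.8403 /hr

Final: 31.8403 /hr
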